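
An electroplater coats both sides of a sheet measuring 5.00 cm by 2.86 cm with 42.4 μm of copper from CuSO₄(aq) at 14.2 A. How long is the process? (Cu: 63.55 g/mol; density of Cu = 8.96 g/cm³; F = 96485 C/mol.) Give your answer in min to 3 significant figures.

3.87 min

Plated area = 2 × 5.00 × 2.86 = 28.60 cm²
Volume = 28.60 × 42.4×10⁻⁴ cm = 0.1213 cm³
m(Cu) = 0.1213 × 8.96 = 1.087 g
n(Cu) = 1.087 / 63.55 = 0.01710 mol; n(e⁻) = 2 × 0.01710 = 0.03420 mol
Q = 0.03420 × 96485 = 3300 C
t = 3300 / 14.2 = 232.4 s = 3.87 min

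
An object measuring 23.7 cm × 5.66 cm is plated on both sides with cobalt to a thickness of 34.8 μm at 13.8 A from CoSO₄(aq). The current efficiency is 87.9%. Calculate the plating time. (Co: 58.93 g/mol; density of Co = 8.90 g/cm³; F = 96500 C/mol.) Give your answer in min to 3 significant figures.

Plated area = 2 × 23.7 × 5.66 = 268.3 cm²
Volume = 268.3 × 34.8×10⁻⁴ cm = 0.9337 cm³
m(Co) = 0.9337 × 8.90 = 8.310 g
n(Co) = 8.310 / 58.93 = 0.1410 mol; n(e⁻) = 2 × 0.1410 = 0.2820 mol
Q = 0.2820 × 96500 / 0.879 = 30960 C
t = 30960 / 13.8 = 2243 s = 37.4 min

37.4 min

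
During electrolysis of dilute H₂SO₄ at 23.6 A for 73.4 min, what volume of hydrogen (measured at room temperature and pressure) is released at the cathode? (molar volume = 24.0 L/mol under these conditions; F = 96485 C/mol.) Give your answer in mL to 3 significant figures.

Charge passed = 23.6 × 4404 = 1.039×10^5 C
n(e⁻) = Q/F = 1.039×10^5/96485 = 1.077 mol
2H⁺ + 2e⁻ → H₂, so n(H₂) = 1.077 / 2 = 0.5385 mol
V = 0.5385 × 24.0 = 12.92 L
= 12900 mL

12900 mL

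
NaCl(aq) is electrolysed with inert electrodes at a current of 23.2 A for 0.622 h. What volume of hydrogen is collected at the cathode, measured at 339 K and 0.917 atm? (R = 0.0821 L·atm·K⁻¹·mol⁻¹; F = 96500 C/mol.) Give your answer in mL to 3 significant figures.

Q = 23.2 A × 2239.2 s = 51950 C
n(e⁻) = Q/F = 51950/96500 = 0.5383 mol
2H⁺ + 2e⁻ → H₂, so n(H₂) = 0.5383 / 2 = 0.2692 mol
V = nRT/P = 0.2692 × 0.0821 × 339 / 0.917 = 8.170 L
= 8170 mL

8170 mL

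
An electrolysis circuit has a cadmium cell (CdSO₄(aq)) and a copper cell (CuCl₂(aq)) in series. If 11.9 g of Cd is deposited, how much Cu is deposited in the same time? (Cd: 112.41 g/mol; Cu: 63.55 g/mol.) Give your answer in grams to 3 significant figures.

n(Cd) = 11.9 / 112.41 = 0.1059 mol
Cd²⁺ + 2e⁻ → Cd, so n(e⁻) = 2 × 0.1059 = 0.2118 mol
Since the cells are in series, n(e⁻) in the Cu cell is also 0.2118 mol.
Cu²⁺ + 2e⁻ → Cu, so n(Cu) = 0.2118 / 2 = 0.1059 mol
m(Cu) = 0.1059 × 63.55 = 6.73 g

6.73 g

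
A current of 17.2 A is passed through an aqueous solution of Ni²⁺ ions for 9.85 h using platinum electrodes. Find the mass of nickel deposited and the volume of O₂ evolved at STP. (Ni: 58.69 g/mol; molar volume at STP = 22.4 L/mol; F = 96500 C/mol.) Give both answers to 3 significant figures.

Q = 17.2 × 35460 = 6.099×10^5 C; n(e⁻) = 6.099×10^5 / 96500 = 6.320 mol
Cathode: Ni²⁺ + 2e⁻ → Ni → n(Ni) = 6.320/2 = 3.160 mol → 185 g
Anode: 2H₂O → O₂ + 4H⁺ + 4e⁻ → n(O₂) = 6.320/4 = 1.580 mol → 35.4 L

185 g Ni; 35.4 L O₂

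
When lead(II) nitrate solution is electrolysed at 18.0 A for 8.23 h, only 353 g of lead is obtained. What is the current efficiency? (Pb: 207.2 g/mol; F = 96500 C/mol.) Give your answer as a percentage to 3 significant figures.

Q = 18.0 × 29628 = 5.333×10^5 C
n(e⁻) = 5.333×10^5 / 96500 = 5.526 mol
Pb²⁺ + 2e⁻ → Pb, so theoretical n(Pb) = 2.763 mol → 572.5 g
Efficiency = 353 / 572.5 = 0.6166 = 61.7%

61.7%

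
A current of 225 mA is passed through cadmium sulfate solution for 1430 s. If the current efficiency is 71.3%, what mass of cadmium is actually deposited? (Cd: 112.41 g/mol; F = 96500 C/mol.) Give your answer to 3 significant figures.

Q = 0.225 × 1430 = 321.8 C
n(e⁻) = 321.8 / 96500 = 0.003335 mol
Cd²⁺ + 2e⁻ → Cd, so theoretical m(Cd) = 0.001668 × 112.41 = 0.1875 g
Actual mass = 71.3% × 0.1875 = 0.134 g

0.134 g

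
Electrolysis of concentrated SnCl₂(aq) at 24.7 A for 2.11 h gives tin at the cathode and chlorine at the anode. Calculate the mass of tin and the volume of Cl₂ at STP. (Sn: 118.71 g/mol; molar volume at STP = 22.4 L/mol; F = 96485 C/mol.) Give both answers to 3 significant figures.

Q = 24.7 × 7596 = 1.876×10^5 C; n(e⁻) = 1.876×10^5 / 96485 = 1.944 mol
Cathode: Sn²⁺ + 2e⁻ → Sn → n(Sn) = 1.944/2 = 0.9720 mol → 115 g
Anode: 2Cl⁻ → Cl₂ + 2e⁻ → n(Cl₂) = 1.944/2 = 0.9720 mol → 21.8 L

115 g Sn; 21.8 L Cl₂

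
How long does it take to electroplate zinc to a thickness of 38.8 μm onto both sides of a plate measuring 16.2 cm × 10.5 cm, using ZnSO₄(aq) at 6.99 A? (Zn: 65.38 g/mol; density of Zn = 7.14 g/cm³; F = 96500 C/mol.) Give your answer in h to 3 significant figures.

1.11 h

Plated area = 2 × 16.2 × 10.5 = 340.2 cm²
Volume = 340.2 × 38.8×10⁻⁴ cm = 1.320 cm³
m(Zn) = 1.320 × 7.14 = 9.425 g
n(Zn) = 9.425 / 65.38 = 0.1442 mol; n(e⁻) = 2 × 0.1442 = 0.2884 mol
Q = 0.2884 × 96500 = 27830 C
t = 27830 / 6.99 = 3981 s = 1.11 h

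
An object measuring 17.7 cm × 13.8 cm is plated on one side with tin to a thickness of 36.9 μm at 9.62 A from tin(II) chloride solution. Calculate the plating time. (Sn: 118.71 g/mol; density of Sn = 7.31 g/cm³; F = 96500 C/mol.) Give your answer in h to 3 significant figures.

Plated area = 17.7 × 13.8 = 244.3 cm²
Volume = 244.3 × 36.9×10⁻⁴ cm = 0.9015 cm³
m(Sn) = 0.9015 × 7.31 = 6.590 g
n(Sn) = 6.590 / 118.71 = 0.05551 mol; n(e⁻) = 2 × 0.05551 = 0.1110 mol
Q = 0.1110 × 96500 = 10710 C
t = 10710 / 9.62 = 1113 s = 0.309 h

0.309 h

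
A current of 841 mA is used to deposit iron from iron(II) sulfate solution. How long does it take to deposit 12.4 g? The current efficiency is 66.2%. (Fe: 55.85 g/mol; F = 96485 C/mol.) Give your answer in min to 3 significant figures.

n(Fe) = 12.4 / 55.85 = 0.2220 mol
Fe²⁺ + 2e⁻ → Fe, so n(e⁻) = 2 × 0.2220 = 0.4440 mol
Q = 0.4440 × 96485 / 0.662 = 64710 C
t = Q / I = 64710 / 0.841 = 76940 s = 1280 min

1280 min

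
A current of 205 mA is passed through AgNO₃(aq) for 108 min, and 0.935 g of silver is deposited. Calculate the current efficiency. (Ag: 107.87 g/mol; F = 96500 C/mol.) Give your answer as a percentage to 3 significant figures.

63.0%

Q = 0.205 × 6480 = 1328 C
n(e⁻) = 1328 / 96500 = 0.01376 mol
Ag⁺ + e⁻ → Ag, so theoretical n(Ag) = 0.01376 mol → 1.484 g
Efficiency = 0.935 / 1.484 = 0.6301 = 63.0%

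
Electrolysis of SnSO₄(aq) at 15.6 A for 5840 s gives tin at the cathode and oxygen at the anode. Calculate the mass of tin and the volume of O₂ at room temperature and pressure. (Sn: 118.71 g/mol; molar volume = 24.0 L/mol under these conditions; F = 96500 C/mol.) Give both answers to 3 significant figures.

56.0 g Sn; 5.66 L O₂

Q = 15.6 × 5840 = 91100 C; n(e⁻) = 91100 / 96500 = 0.9440 mol
Cathode: Sn²⁺ + 2e⁻ → Sn → n(Sn) = 0.9440/2 = 0.4720 mol → 56.0 g
Anode: 2H₂O → O₂ + 4H⁺ + 4e⁻ → n(O₂) = 0.9440/4 = 0.2360 mol → 5.66 L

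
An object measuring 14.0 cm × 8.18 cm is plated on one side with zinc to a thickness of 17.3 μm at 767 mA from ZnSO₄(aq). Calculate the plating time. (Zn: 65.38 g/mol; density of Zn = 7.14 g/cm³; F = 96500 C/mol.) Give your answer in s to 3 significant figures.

Plated area = 14.0 × 8.18 = 114.5 cm²
Volume = 114.5 × 17.3×10⁻⁴ cm = 0.1981 cm³
m(Zn) = 0.1981 × 7.14 = 1.414 g
n(Zn) = 1.414 / 65.38 = 0.02163 mol; n(e⁻) = 2 × 0.02163 = 0.04326 mol
Q = 0.04326 × 96500 = 4175 C
t = 4175 / 0.767 = 5443 s

5440 s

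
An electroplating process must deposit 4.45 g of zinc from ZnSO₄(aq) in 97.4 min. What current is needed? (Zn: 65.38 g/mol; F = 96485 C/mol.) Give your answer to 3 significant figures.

2.25 A

n(Zn) = 4.45 / 65.38 = 0.06806 mol
Zn²⁺ + 2e⁻ → Zn, so n(e⁻) = 2 × 0.06806 = 0.1361 mol
Q = 0.1361 × 96485 = 13130 C
I = Q / t = 13130 / 5844 s = 2.25 A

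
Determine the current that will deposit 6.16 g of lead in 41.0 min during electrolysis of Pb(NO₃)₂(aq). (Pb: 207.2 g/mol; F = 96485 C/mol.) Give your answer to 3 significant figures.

2.33 A

n(Pb) = 6.16 / 207.2 = 0.02973 mol
Pb²⁺ + 2e⁻ → Pb, so n(e⁻) = 2 × 0.02973 = 0.05946 mol
Q = 0.05946 × 96485 = 5737 C
I = Q / t = 5737 / 2460 s = 2.33 A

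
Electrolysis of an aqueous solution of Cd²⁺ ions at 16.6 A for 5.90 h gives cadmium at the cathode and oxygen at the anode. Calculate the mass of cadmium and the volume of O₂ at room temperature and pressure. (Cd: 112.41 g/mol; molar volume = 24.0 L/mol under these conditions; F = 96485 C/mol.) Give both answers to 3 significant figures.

Q = 16.6 × 21240 = 3.526×10^5 C; n(e⁻) = 3.526×10^5 / 96485 = 3.654 mol
Cathode: Cd²⁺ + 2e⁻ → Cd → n(Cd) = 3.654/2 = 1.827 mol → 205 g
Anode: 2H₂O → O₂ + 4H⁺ + 4e⁻ → n(O₂) = 3.654/4 = 0.9135 mol → 21.9 L

205 g Cd; 21.9 L O₂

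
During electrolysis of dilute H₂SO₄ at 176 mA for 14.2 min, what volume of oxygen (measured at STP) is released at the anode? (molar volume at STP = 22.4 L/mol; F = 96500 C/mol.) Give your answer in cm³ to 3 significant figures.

Q = 0.176 A × 852 s = 150.0 C
n(e⁻) = Q/F = 150.0/96500 = 0.001554 mol
2H₂O → O₂ + 4H⁺ + 4e⁻, so n(O₂) = 0.001554 / 4 = 3.885×10^-4 mol
V = 3.885×10^-4 × 22.4 = 0.008702 L
= 8.70 cm³

8.70 cm³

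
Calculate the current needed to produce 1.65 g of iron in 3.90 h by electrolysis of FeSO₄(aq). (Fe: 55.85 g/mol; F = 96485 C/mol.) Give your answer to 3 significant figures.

n(Fe) = 1.65 / 55.85 = 0.02954 mol
Fe²⁺ + 2e⁻ → Fe, so n(e⁻) = 2 × 0.02954 = 0.05908 mol
Q = 0.05908 × 96485 = 5700 C
I = Q / t = 5700 / 14040 s = 0.406 A

0.406 A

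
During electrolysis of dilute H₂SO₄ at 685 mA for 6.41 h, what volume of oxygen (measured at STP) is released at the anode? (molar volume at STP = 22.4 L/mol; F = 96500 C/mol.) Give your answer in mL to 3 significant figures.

Q = 0.685 A × 23076 s = 15810 C
n(e⁻) = 15810 / 96500 = 0.1638 mol
2H₂O → O₂ + 4H⁺ + 4e⁻, so n(O₂) = 0.1638 / 4 = 0.04095 mol
V = 0.04095 × 22.4 = 0.9173 L
= 917 mL

917 mL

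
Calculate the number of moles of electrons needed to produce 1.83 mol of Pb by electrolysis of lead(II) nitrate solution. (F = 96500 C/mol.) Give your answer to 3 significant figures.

Pb²⁺ + 2e⁻ → Pb, so n(e⁻) = 2 × 1.83 = 3.660 mol

3.66 mol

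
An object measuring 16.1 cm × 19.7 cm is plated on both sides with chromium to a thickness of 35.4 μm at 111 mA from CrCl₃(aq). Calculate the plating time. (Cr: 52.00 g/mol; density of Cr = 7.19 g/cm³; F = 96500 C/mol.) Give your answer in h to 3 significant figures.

225 h

Plated area = 2 × 16.1 × 19.7 = 634.3 cm²
Volume = 634.3 × 35.4×10⁻⁴ cm = 2.245 cm³
m(Cr) = 2.245 × 7.19 = 16.14 g
n(Cr) = 16.14 / 52.00 = 0.3104 mol; n(e⁻) = 3 × 0.3104 = 0.9312 mol
Q = 0.9312 × 96500 = 89860 C
t = 89860 / 0.111 = 8.095×10^5 s = 225 h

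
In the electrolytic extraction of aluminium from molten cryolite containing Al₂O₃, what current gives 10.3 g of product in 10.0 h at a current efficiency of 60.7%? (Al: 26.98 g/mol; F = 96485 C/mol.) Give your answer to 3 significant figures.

n(Al) = 10.3 / 26.98 = 0.3818 mol
Al³⁺ + 3e⁻ → Al, so n(e⁻) = 3 × 0.3818 = 1.145 mol
Q = 1.145 × 96485 / 0.607 = 1.820×10^5 C
I = Q / t = 1.820×10^5 / 36000 s = 5.06 A

5.06 A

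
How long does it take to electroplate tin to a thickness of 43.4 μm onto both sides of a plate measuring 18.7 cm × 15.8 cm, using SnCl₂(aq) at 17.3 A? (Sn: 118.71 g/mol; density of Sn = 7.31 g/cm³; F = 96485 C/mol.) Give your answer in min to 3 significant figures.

Plated area = 2 × 18.7 × 15.8 = 590.9 cm²
Volume = 590.9 × 43.4×10⁻⁴ cm = 2.565 cm³
m(Sn) = 2.565 × 7.31 = 18.75 g
n(Sn) = 18.75 / 118.71 = 0.1579 mol; n(e⁻) = 2 × 0.1579 = 0.3158 mol
Q = 0.3158 × 96485 = 30470 C
t = 30470 / 17.3 = 1761 s = 29.4 min

29.4 min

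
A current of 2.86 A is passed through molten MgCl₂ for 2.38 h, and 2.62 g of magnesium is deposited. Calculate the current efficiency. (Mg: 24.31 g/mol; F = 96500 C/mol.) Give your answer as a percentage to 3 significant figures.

84.9%

Q = 2.86 × 8568 = 24500 C
n(e⁻) = 24500 / 96500 = 0.2539 mol
Mg²⁺ + 2e⁻ → Mg, so theoretical n(Mg) = 0.1270 mol → 3.087 g
Efficiency = 2.62 / 3.087 = 0.8487 = 84.9%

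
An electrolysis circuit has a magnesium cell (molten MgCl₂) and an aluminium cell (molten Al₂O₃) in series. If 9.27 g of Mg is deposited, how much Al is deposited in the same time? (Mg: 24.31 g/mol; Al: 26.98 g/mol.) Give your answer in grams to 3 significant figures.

n(Mg) = 9.27 / 24.31 = 0.3813 mol
Mg²⁺ + 2e⁻ → Mg, so n(e⁻) = 2 × 0.3813 = 0.7626 mol
In series, the same 0.7626 mol of electrons flows through the second cell.
Al³⁺ + 3e⁻ → Al, so n(Al) = 0.7626 / 3 = 0.2542 mol
m(Al) = 0.2542 × 26.98 = 6.86 g

6.86 g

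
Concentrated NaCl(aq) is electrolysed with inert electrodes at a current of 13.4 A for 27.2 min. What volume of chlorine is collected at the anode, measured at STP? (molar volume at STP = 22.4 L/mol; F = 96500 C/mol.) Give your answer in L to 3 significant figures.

2.54 L

Q = It = 13.4 × 1632 = 21870 C
n(e⁻) = Q/F = 21870/96500 = 0.2266 mol
2Cl⁻ → Cl₂ + 2e⁻, so n(Cl₂) = 0.2266 / 2 = 0.1133 mol
V = 0.1133 × 22.4 = 2.538 L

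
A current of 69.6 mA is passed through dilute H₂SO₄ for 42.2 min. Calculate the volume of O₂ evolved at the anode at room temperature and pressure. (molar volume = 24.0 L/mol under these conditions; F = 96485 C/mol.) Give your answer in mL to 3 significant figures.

Q = 0.0696 A × 2532 s = 176.2 C
Moles of electrons = 176.2 / 96485 = 0.001826 mol
2H₂O → O₂ + 4H⁺ + 4e⁻, so n(O₂) = 0.001826 / 4 = 4.565×10^-4 mol
V = 4.565×10^-4 × 24.0 = 0.01096 L
= 11.0 mL

11.0 mL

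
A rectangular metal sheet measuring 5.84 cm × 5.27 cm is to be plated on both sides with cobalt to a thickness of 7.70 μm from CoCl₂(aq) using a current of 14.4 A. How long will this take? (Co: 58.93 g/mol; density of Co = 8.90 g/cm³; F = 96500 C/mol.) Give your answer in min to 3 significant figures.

1.60 min

Plated area = 2 × 5.84 × 5.27 = 61.55 cm²
Volume = 61.55 × 7.70×10⁻⁴ cm = 0.04739 cm³
m(Co) = 0.04739 × 8.90 = 0.4218 g
n(Co) = 0.4218 / 58.93 = 0.007158 mol; n(e⁻) = 2 × 0.007158 = 0.01432 mol
Q = 0.01432 × 96500 = 1382 C
t = 1382 / 14.4 = 95.97 s = 1.60 min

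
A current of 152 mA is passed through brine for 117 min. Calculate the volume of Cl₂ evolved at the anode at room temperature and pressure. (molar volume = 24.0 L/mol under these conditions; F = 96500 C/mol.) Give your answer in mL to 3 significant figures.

Q = It = 0.152 × 7020 = 1067 C
n(e⁻) = 1067 / 96500 = 0.01106 mol
2Cl⁻ → Cl₂ + 2e⁻, so n(Cl₂) = 0.01106 / 2 = 0.005530 mol
V = 0.005530 × 24.0 = 0.1327 L
= 133 mL

133 mL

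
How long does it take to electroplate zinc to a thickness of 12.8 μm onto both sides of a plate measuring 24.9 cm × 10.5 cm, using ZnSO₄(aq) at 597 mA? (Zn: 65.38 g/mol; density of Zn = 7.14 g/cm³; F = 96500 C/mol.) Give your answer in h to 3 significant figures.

Plated area = 2 × 24.9 × 10.5 = 522.9 cm²
Volume = 522.9 × 12.8×10⁻⁴ cm = 0.6693 cm³
m(Zn) = 0.6693 × 7.14 = 4.779 g
n(Zn) = 4.779 / 65.38 = 0.07310 mol; n(e⁻) = 2 × 0.07310 = 0.1462 mol
Q = 0.1462 × 96500 = 14110 C
t = 14110 / 0.597 = 23630 s = 6.56 h

6.56 h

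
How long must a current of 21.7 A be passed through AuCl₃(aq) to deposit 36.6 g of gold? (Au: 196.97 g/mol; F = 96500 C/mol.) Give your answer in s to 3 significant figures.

n(Au) = 36.6 / 196.97 = 0.1858 mol
Au³⁺ + 3e⁻ → Au, so n(e⁻) = 3 × 0.1858 = 0.5574 mol
Q = 0.5574 × 96500 = 53790 C
t = Q / I = 53790 / 21.7 = 2479 s

2480 s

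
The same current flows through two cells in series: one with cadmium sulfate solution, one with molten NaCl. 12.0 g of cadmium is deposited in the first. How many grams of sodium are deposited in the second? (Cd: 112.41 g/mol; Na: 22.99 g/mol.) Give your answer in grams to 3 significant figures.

n(Cd) = 12.0 / 112.41 = 0.1068 mol
Cd²⁺ + 2e⁻ → Cd, so n(e⁻) = 2 × 0.1068 = 0.2136 mol
In series, the same 0.2136 mol of electrons flows through the second cell.
Na⁺ + e⁻ → Na, so n(Na) = 0.2136 mol
m(Na) = 0.2136 × 22.99 = 4.91 g

4.91 g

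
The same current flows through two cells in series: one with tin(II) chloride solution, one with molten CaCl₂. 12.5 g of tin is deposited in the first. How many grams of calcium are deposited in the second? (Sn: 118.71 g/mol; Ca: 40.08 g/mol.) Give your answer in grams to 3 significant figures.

4.22 g

n(Sn) = 12.5 / 118.71 = 0.1053 mol
Sn²⁺ + 2e⁻ → Sn, so n(e⁻) = 2 × 0.1053 = 0.2106 mol
Same current for the same time ⇒ same n(e⁻) = 0.2106 mol in both cells.
Ca²⁺ + 2e⁻ → Ca, so n(Ca) = 0.2106 / 2 = 0.1053 mol
m(Ca) = 0.1053 × 40.08 = 4.22 g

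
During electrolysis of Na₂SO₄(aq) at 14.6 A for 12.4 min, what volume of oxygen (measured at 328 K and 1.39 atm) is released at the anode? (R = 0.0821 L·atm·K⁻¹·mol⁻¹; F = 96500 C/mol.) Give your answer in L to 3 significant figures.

Q = It = 14.6 × 744 = 10860 C
n(e⁻) = 10860 / 96500 = 0.1125 mol
2H₂O → O₂ + 4H⁺ + 4e⁻, so n(O₂) = 0.1125 / 4 = 0.02813 mol
V = nRT/P = 0.02813 × 0.0821 × 328 / 1.39 = 0.5450 L

0.545 L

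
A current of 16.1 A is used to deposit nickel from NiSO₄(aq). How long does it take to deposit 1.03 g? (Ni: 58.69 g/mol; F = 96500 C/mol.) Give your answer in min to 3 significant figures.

n(Ni) = 1.03 / 58.69 = 0.01755 mol
Ni²⁺ + 2e⁻ → Ni, so n(e⁻) = 2 × 0.01755 = 0.03510 mol
Q = 0.03510 × 96500 = 3387 C
t = Q / I = 3387 / 16.1 = 210.4 s = 3.51 min

3.51 min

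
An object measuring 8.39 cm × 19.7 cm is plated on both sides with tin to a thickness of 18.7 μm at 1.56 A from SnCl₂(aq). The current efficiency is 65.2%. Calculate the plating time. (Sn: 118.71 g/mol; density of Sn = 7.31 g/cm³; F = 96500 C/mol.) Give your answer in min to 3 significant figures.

Plated area = 2 × 8.39 × 19.7 = 330.6 cm²
Volume = 330.6 × 18.7×10⁻⁴ cm = 0.6182 cm³
m(Sn) = 0.6182 × 7.31 = 4.519 g
n(Sn) = 4.519 / 118.71 = 0.03807 mol; n(e⁻) = 2 × 0.03807 = 0.07614 mol
Q = 0.07614 × 96500 / 0.652 = 11270 C
t = 11270 / 1.56 = 7224 s = 120 min

120 min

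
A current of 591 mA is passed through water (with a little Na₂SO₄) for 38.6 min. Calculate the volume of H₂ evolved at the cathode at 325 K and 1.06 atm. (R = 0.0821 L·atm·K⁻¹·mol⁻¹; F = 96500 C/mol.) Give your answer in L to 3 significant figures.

0.179 L

Charge passed = 0.591 × 2316 = 1369 C
Moles of electrons = 1369 / 96500 = 0.01419 mol
2H⁺ + 2e⁻ → H₂, so n(H₂) = 0.01419 / 2 = 0.007095 mol
V = nRT/P = 0.007095 × 0.0821 × 325 / 1.06 = 0.1786 L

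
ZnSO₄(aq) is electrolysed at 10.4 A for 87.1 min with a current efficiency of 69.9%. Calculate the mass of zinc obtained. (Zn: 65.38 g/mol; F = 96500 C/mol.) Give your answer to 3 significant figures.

Q = 10.4 × 5226 = 54350 C
n(e⁻) = 54350 / 96500 = 0.5632 mol
Zn²⁺ + 2e⁻ → Zn, so theoretical m(Zn) = 0.2816 × 65.38 = 18.41 g
Actual mass = 69.9% × 18.41 = 12.9 g

12.9 g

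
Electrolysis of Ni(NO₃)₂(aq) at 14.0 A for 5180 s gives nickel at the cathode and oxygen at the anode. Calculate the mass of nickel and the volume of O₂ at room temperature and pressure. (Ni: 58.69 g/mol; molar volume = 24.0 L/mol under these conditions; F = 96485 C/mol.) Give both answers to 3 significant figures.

Q = 14.0 × 5180 = 72520 C; n(e⁻) = 72520 / 96485 = 0.7516 mol
Cathode: Ni²⁺ + 2e⁻ → Ni → n(Ni) = 0.7516/2 = 0.3758 mol → 22.1 g
Anode: 2H₂O → O₂ + 4H⁺ + 4e⁻ → n(O₂) = 0.7516/4 = 0.1879 mol → 4.51 L

22.1 g Ni; 4.51 L O₂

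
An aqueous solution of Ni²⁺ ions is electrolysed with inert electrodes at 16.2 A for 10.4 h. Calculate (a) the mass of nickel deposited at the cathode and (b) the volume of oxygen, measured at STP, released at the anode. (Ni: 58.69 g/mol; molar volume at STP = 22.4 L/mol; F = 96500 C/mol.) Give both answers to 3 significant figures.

Q = 16.2 × 37440 = 6.065×10^5 C; n(e⁻) = 6.065×10^5 / 96500 = 6.285 mol
Cathode: Ni²⁺ + 2e⁻ → Ni → n(Ni) = 6.285/2 = 3.143 mol → 184 g
Anode: 2H₂O → O₂ + 4H⁺ + 4e⁻ → n(O₂) = 6.285/4 = 1.571 mol → 35.2 L

184 g Ni; 35.2 L O₂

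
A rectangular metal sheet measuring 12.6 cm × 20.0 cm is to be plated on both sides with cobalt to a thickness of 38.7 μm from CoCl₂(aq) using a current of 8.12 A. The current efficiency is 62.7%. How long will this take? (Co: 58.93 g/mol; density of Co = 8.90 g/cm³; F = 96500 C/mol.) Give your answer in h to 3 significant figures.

3.10 h

Plated area = 2 × 12.6 × 20.0 = 504.0 cm²
Volume = 504.0 × 38.7×10⁻⁴ cm = 1.950 cm³
m(Co) = 1.950 × 8.90 = 17.36 g
n(Co) = 17.36 / 58.93 = 0.2946 mol; n(e⁻) = 2 × 0.2946 = 0.5892 mol
Q = 0.5892 × 96500 / 0.627 = 90680 C
t = 90680 / 8.12 = 11170 s = 3.10 h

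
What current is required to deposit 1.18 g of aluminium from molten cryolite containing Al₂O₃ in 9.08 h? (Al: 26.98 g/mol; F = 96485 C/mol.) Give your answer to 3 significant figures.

0.387 A

n(Al) = 1.18 / 26.98 = 0.04374 mol
Al³⁺ + 3e⁻ → Al, so n(e⁻) = 3 × 0.04374 = 0.1312 mol
Q = 0.1312 × 96485 = 12660 C
I = Q / t = 12660 / 32688 s = 0.387 A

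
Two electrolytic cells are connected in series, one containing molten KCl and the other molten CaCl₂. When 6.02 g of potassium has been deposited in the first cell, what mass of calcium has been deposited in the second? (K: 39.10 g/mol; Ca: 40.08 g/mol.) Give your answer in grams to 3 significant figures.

3.09 g

n(K) = 6.02 / 39.10 = 0.1540 mol
K⁺ + e⁻ → K, so n(e⁻) = 0.1540 mol
Same current for the same time ⇒ same n(e⁻) = 0.1540 mol in both cells.
Ca²⁺ + 2e⁻ → Ca, so n(Ca) = 0.1540 / 2 = 0.07700 mol
m(Ca) = 0.07700 × 40.08 = 3.09 g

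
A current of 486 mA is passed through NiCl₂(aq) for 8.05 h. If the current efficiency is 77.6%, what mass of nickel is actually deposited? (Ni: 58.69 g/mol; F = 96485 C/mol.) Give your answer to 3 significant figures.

Q = 0.486 × 28980 = 14080 C
n(e⁻) = 14080 / 96485 = 0.1459 mol
Ni²⁺ + 2e⁻ → Ni, so theoretical m(Ni) = 0.07295 × 58.69 = 4.281 g
Actual mass = 77.6% × 4.281 = 3.32 g

3.32 g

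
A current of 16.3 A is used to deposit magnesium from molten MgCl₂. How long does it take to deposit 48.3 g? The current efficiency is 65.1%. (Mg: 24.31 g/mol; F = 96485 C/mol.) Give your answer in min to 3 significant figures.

n(Mg) = 48.3 / 24.31 = 1.987 mol
Mg²⁺ + 2e⁻ → Mg, so n(e⁻) = 2 × 1.987 = 3.974 mol
Q = 3.974 × 96485 / 0.651 = 5.890×10^5 C
t = Q / I = 5.890×10^5 / 16.3 = 36130 s = 602 min

602 min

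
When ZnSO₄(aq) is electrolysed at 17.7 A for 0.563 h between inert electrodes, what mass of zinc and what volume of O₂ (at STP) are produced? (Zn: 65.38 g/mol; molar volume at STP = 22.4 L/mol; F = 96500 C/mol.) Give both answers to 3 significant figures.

12.2 g Zn; 2.08 L O₂

Q = 17.7 × 2026.8 = 35870 C; n(e⁻) = 35870 / 96500 = 0.3717 mol
Cathode: Zn²⁺ + 2e⁻ → Zn → n(Zn) = 0.3717/2 = 0.1859 mol → 12.2 g
Anode: 2H₂O → O₂ + 4H⁺ + 4e⁻ → n(O₂) = 0.3717/4 = 0.09293 mol → 2.08 L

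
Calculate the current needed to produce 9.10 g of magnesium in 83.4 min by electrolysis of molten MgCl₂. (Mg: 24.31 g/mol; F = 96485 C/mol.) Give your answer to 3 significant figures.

n(Mg) = 9.10 / 24.31 = 0.3743 mol
Mg²⁺ + 2e⁻ → Mg, so n(e⁻) = 2 × 0.3743 = 0.7486 mol
Q = 0.7486 × 96485 = 72230 C
I = Q / t = 72230 / 5004 s = 14.4 A

14.4 A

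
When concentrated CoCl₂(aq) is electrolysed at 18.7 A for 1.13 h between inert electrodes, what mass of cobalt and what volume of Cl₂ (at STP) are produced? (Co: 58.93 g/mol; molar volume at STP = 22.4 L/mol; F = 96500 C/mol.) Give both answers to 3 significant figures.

23.2 g Co; 8.83 L Cl₂

Q = 18.7 × 4068 = 76070 C; n(e⁻) = 76070 / 96500 = 0.7883 mol
Cathode: Co²⁺ + 2e⁻ → Co → n(Co) = 0.7883/2 = 0.3942 mol → 23.2 g
Anode: 2Cl⁻ → Cl₂ + 2e⁻ → n(Cl₂) = 0.7883/2 = 0.3942 mol → 8.83 L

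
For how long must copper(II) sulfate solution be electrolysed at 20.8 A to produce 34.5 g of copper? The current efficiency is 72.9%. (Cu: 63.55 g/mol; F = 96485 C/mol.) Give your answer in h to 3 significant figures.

1.92 h

n(Cu) = 34.5 / 63.55 = 0.5429 mol
Cu²⁺ + 2e⁻ → Cu, so n(e⁻) = 2 × 0.5429 = 1.086 mol
Q = 1.086 × 96485 / 0.729 = 1.437×10^5 C
t = Q / I = 1.437×10^5 / 20.8 = 6909 s = 1.92 h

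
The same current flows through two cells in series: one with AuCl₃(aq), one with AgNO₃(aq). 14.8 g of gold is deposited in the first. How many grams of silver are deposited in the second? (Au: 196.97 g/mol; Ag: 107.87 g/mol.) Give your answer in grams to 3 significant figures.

24.3 g

n(Au) = 14.8 / 196.97 = 0.07514 mol
Au³⁺ + 3e⁻ → Au, so n(e⁻) = 3 × 0.07514 = 0.2254 mol
In series, the same 0.2254 mol of electrons flows through the second cell.
Ag⁺ + e⁻ → Ag, so n(Ag) = 0.2254 mol
m(Ag) = 0.2254 × 107.87 = 24.3 g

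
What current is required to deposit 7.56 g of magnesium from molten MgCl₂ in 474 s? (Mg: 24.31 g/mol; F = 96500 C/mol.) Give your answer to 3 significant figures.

n(Mg) = 7.56 / 24.31 = 0.3110 mol
Mg²⁺ + 2e⁻ → Mg, so n(e⁻) = 2 × 0.3110 = 0.6220 mol
Q = 0.6220 × 96500 = 60020 C
I = Q / t = 60020 / 474 s = 127 A

127 A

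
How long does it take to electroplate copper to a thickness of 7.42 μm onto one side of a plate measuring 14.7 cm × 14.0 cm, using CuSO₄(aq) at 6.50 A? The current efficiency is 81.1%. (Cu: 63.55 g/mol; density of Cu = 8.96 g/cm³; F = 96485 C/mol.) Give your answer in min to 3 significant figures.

Plated area = 14.7 × 14.0 = 205.8 cm²
Volume = 205.8 × 7.42×10⁻⁴ cm = 0.1527 cm³
m(Cu) = 0.1527 × 8.96 = 1.368 g
n(Cu) = 1.368 / 63.55 = 0.02153 mol; n(e⁻) = 2 × 0.02153 = 0.04306 mol
Q = 0.04306 × 96485 / 0.811 = 5123 C
t = 5123 / 6.50 = 788.2 s = 13.1 min

13.1 min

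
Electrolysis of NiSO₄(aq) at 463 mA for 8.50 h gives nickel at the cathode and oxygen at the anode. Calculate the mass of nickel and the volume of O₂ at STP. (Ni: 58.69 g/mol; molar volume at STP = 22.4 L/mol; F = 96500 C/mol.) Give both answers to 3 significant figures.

4.31 g Ni; 0.822 L O₂

Q = 0.463 × 30600 = 14170 C; n(e⁻) = 14170 / 96500 = 0.1468 mol
Cathode: Ni²⁺ + 2e⁻ → Ni → n(Ni) = 0.1468/2 = 0.07340 mol → 4.31 g
Anode: 2H₂O → O₂ + 4H⁺ + 4e⁻ → n(O₂) = 0.1468/4 = 0.03670 mol → 0.822 L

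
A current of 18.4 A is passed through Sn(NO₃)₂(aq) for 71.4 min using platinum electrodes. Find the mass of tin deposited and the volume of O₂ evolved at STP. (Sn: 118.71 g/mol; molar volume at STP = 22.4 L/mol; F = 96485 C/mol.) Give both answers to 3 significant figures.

Q = 18.4 × 4284 = 78830 C; n(e⁻) = 78830 / 96485 = 0.8170 mol
Cathode: Sn²⁺ + 2e⁻ → Sn → n(Sn) = 0.8170/2 = 0.4085 mol → 48.5 g
Anode: 2H₂O → O₂ + 4H⁺ + 4e⁻ → n(O₂) = 0.8170/4 = 0.2043 mol → 4.58 L

48.5 g Sn; 4.58 L O₂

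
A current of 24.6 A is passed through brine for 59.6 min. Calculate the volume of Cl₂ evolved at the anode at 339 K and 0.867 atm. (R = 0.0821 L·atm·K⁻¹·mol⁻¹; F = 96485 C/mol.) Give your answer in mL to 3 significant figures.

Q = It = 24.6 × 3576 = 87970 C
Moles of electrons = 87970 / 96485 = 0.9117 mol
2Cl⁻ → Cl₂ + 2e⁻, so n(Cl₂) = 0.9117 / 2 = 0.4559 mol
V = nRT/P = 0.4559 × 0.0821 × 339 / 0.867 = 14.64 L
= 14600 mL

14600 mL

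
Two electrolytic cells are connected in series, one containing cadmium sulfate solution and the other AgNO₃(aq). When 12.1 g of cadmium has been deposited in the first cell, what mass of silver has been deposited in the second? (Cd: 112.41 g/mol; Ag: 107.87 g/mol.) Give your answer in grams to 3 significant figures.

23.2 g

n(Cd) = 12.1 / 112.41 = 0.1076 mol
Cd²⁺ + 2e⁻ → Cd, so n(e⁻) = 2 × 0.1076 = 0.2152 mol
In series, the same 0.2152 mol of electrons flows through the second cell.
Ag⁺ + e⁻ → Ag, so n(Ag) = 0.2152 mol
m(Ag) = 0.2152 × 107.87 = 23.2 g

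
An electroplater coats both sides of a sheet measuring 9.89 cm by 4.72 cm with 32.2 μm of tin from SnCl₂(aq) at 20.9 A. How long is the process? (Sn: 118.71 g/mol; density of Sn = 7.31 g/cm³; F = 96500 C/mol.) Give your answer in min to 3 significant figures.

Plated area = 2 × 9.89 × 4.72 = 93.36 cm²
Volume = 93.36 × 32.2×10⁻⁴ cm = 0.3006 cm³
m(Sn) = 0.3006 × 7.31 = 2.197 g
n(Sn) = 2.197 / 118.71 = 0.01851 mol; n(e⁻) = 2 × 0.01851 = 0.03702 mol
Q = 0.03702 × 96500 = 3572 C
t = 3572 / 20.9 = 170.9 s = 2.85 min

2.85 min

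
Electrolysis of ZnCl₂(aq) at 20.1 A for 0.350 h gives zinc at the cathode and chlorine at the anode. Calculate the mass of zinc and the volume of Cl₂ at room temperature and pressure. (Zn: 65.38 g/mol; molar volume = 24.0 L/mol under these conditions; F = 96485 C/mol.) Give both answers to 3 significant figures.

Q = 20.1 × 1260 = 25330 C; n(e⁻) = 25330 / 96485 = 0.2625 mol
Cathode: Zn²⁺ + 2e⁻ → Zn → n(Zn) = 0.2625/2 = 0.1313 mol → 8.58 g
Anode: 2Cl⁻ → Cl₂ + 2e⁻ → n(Cl₂) = 0.2625/2 = 0.1313 mol → 3.15 L

8.58 g Zn; 3.15 L Cl₂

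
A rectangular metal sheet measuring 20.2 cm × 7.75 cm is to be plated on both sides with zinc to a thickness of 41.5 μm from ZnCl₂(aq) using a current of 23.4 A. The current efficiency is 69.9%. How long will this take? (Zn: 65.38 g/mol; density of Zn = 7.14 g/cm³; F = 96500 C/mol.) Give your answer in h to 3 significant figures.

0.465 h

Plated area = 2 × 20.2 × 7.75 = 313.1 cm²
Volume = 313.1 × 41.5×10⁻⁴ cm = 1.299 cm³
m(Zn) = 1.299 × 7.14 = 9.275 g
n(Zn) = 9.275 / 65.38 = 0.1419 mol; n(e⁻) = 2 × 0.1419 = 0.2838 mol
Q = 0.2838 × 96500 / 0.699 = 39180 C
t = 39180 / 23.4 = 1674 s = 0.465 h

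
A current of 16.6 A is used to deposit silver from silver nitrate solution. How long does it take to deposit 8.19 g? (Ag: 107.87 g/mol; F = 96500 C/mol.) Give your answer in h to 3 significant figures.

n(Ag) = 8.19 / 107.87 = 0.07592 mol
Ag⁺ + e⁻ → Ag, so n(e⁻) = 0.07592 mol
Q = 0.07592 × 96500 = 7326 C
t = Q / I = 7326 / 16.6 = 441.3 s = 0.123 h

0.123 h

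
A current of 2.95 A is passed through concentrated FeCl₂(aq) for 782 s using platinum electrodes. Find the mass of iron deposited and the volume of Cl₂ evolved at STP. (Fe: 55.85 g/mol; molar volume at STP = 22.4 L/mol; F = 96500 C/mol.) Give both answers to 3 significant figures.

0.668 g Fe; 0.268 L Cl₂

Q = 2.95 × 782 = 2307 C; n(e⁻) = 2307 / 96500 = 0.02391 mol
Cathode: Fe²⁺ + 2e⁻ → Fe → n(Fe) = 0.02391/2 = 0.01196 mol → 0.668 g
Anode: 2Cl⁻ → Cl₂ + 2e⁻ → n(Cl₂) = 0.02391/2 = 0.01196 mol → 0.268 L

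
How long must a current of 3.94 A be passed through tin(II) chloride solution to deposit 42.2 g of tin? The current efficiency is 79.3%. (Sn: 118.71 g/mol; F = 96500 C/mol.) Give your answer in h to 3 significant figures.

n(Sn) = 42.2 / 118.71 = 0.3555 mol
Sn²⁺ + 2e⁻ → Sn, so n(e⁻) = 2 × 0.3555 = 0.7110 mol
Q = 0.7110 × 96500 / 0.793 = 86520 C
t = Q / I = 86520 / 3.94 = 21960 s = 6.10 h

6.10 h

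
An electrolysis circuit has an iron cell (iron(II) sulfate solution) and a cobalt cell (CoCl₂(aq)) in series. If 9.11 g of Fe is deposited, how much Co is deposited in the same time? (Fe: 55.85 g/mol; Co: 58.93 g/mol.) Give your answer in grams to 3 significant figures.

n(Fe) = 9.11 / 55.85 = 0.1631 mol
Fe²⁺ + 2e⁻ → Fe, so n(e⁻) = 2 × 0.1631 = 0.3262 mol
In series, the same 0.3262 mol of electrons flows through the second cell.
Co²⁺ + 2e⁻ → Co, so n(Co) = 0.3262 / 2 = 0.1631 mol
m(Co) = 0.1631 × 58.93 = 9.61 g

9.61 g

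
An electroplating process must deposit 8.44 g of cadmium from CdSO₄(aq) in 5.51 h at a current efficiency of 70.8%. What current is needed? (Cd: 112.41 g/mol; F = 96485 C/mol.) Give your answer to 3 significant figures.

1.03 A

n(Cd) = 8.44 / 112.41 = 0.07508 mol
Cd²⁺ + 2e⁻ → Cd, so n(e⁻) = 2 × 0.07508 = 0.1502 mol
Q = 0.1502 × 96485 / 0.708 = 20470 C
I = Q / t = 20470 / 19836 s = 1.03 A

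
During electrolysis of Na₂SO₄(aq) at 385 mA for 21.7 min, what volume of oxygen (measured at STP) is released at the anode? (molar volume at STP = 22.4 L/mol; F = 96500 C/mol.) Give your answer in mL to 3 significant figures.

Charge passed = 0.385 × 1302 = 501.3 C
Moles of electrons = 501.3 / 96500 = 0.005195 mol
2H₂O → O₂ + 4H⁺ + 4e⁻, so n(O₂) = 0.005195 / 4 = 0.001299 mol
V = 0.001299 × 22.4 = 0.02910 L
= 29.1 mL

29.1 mL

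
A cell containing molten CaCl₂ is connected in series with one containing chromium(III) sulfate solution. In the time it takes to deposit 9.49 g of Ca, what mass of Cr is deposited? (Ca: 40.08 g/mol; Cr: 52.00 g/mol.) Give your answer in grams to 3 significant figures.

8.21 g

n(Ca) = 9.49 / 40.08 = 0.2368 mol
Ca²⁺ + 2e⁻ → Ca, so n(e⁻) = 2 × 0.2368 = 0.4736 mol
In series, the same 0.4736 mol of electrons flows through the second cell.
Cr³⁺ + 3e⁻ → Cr, so n(Cr) = 0.4736 / 3 = 0.1579 mol
m(Cr) = 0.1579 × 52.00 = 8.21 g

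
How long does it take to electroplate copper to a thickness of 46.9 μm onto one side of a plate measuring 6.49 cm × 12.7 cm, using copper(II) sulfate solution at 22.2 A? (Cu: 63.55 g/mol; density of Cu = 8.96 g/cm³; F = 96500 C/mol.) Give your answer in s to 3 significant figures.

Plated area = 6.49 × 12.7 = 82.42 cm²
Volume = 82.42 × 46.9×10⁻⁴ cm = 0.3865 cm³
m(Cu) = 0.3865 × 8.96 = 3.463 g
n(Cu) = 3.463 / 63.55 = 0.05449 mol; n(e⁻) = 2 × 0.05449 = 0.1090 mol
Q = 0.1090 × 96500 = 10520 C
t = 10520 / 22.2 = 473.9 s

474 s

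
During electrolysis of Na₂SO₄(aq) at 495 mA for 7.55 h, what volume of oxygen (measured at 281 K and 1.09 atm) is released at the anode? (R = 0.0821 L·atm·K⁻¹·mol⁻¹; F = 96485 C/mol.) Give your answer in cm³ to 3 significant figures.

738 cm³

Q = 0.495 A × 27180 s = 13450 C
n(e⁻) = Q/F = 13450/96485 = 0.1394 mol
2H₂O → O₂ + 4H⁺ + 4e⁻, so n(O₂) = 0.1394 / 4 = 0.03485 mol
V = nRT/P = 0.03485 × 0.0821 × 281 / 1.09 = 0.7376 L
= 738 cm³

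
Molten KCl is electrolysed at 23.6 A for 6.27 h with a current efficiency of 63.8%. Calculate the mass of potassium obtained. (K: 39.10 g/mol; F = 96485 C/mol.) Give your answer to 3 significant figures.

Q = 23.6 × 22572 = 5.327×10^5 C
n(e⁻) = 5.327×10^5 / 96485 = 5.521 mol
K⁺ + e⁻ → K, so theoretical m(K) = 5.521 × 39.10 = 215.9 g
Actual mass = 63.8% × 215.9 = 138 g

138 g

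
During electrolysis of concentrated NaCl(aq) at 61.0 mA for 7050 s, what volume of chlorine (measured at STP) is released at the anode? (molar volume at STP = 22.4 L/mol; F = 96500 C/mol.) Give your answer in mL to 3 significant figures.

Q = It = 0.0610 × 7050 = 430.1 C
n(e⁻) = Q/F = 430.1/96500 = 0.004457 mol
2Cl⁻ → Cl₂ + 2e⁻, so n(Cl₂) = 0.004457 / 2 = 0.002229 mol
V = 0.002229 × 22.4 = 0.04993 L
= 49.9 mL

49.9 mL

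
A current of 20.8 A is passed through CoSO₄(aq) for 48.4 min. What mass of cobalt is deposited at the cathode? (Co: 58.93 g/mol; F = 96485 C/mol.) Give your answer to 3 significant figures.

18.4 g

Q = 20.8 A × 2904 s = 60400 C
Moles of electrons = 60400 / 96485 = 0.6260 mol
Co²⁺ + 2e⁻ → Co, so n(Co) = 0.6260 / 2 = 0.3130 mol
m = 0.3130 × 58.93 = 18.4 g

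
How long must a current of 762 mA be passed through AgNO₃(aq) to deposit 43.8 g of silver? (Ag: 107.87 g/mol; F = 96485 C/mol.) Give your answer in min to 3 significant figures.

857 min

n(Ag) = 43.8 / 107.87 = 0.4060 mol
Ag⁺ + e⁻ → Ag, so n(e⁻) = 0.4060 mol
Q = 0.4060 × 96485 = 39170 C
t = Q / I = 39170 / 0.762 = 51400 s = 857 min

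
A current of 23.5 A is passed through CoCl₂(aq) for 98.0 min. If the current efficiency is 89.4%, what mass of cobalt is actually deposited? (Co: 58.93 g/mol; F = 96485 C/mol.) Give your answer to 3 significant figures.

Q = 23.5 × 5880 = 1.382×10^5 C
n(e⁻) = 1.382×10^5 / 96485 = 1.432 mol
Co²⁺ + 2e⁻ → Co, so theoretical m(Co) = 0.7160 × 58.93 = 42.19 g
Actual mass = 89.4% × 42.19 = 37.7 g

37.7 g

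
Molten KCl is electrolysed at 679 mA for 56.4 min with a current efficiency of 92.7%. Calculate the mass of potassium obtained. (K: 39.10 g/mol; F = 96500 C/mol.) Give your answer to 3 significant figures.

0.863 g

Q = 0.679 × 3384 = 2298 C
n(e⁻) = 2298 / 96500 = 0.02381 mol
K⁺ + e⁻ → K, so theoretical m(K) = 0.02381 × 39.10 = 0.9310 g
Actual mass = 92.7% × 0.9310 = 0.863 g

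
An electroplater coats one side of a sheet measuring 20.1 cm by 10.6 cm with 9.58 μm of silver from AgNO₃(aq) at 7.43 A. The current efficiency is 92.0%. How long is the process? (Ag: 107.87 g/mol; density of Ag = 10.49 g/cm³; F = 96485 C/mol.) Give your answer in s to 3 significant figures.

Plated area = 20.1 × 10.6 = 213.1 cm²
Volume = 213.1 × 9.58×10⁻⁴ cm = 0.2041 cm³
m(Ag) = 0.2041 × 10.49 = 2.141 g
n(Ag) = 2.141 / 107.87 = 0.01985 mol; n(e⁻) = 0.01985 mol
Q = 0.01985 × 96485 / 0.920 = 2082 C
t = 2082 / 7.43 = 280.2 s

280 s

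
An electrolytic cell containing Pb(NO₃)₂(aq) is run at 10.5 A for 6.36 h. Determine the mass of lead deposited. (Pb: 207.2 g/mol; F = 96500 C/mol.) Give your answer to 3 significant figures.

Q = It = 10.5 × 22896 = 2.404×10^5 C
n(e⁻) = 2.404×10^5 / 96500 = 2.491 mol
Pb²⁺ + 2e⁻ → Pb, so n(Pb) = 2.491 / 2 = 1.246 mol
m = 1.246 × 207.2 = 258 g

258 g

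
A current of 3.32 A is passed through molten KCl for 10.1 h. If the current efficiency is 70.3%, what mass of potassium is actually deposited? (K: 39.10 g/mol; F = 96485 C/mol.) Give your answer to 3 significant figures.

34.4 g

Q = 3.32 × 36360 = 1.207×10^5 C
n(e⁻) = 1.207×10^5 / 96485 = 1.251 mol
K⁺ + e⁻ → K, so theoretical m(K) = 1.251 × 39.10 = 48.91 g
Actual mass = 70.3% × 48.91 = 34.4 g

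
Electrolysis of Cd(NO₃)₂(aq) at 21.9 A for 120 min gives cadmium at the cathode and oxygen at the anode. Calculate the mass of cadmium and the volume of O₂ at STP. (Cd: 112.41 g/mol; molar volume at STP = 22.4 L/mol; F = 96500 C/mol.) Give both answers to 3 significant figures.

91.8 g Cd; 9.15 L O₂

Q = 21.9 × 7200 = 1.577×10^5 C; n(e⁻) = 1.577×10^5 / 96500 = 1.634 mol
Cathode: Cd²⁺ + 2e⁻ → Cd → n(Cd) = 1.634/2 = 0.8170 mol → 91.8 g
Anode: 2H₂O → O₂ + 4H⁺ + 4e⁻ → n(O₂) = 1.634/4 = 0.4085 mol → 9.15 L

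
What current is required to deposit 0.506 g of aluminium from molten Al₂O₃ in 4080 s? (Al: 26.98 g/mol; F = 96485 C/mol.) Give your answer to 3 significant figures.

1.33 A

n(Al) = 0.506 / 26.98 = 0.01875 mol
Al³⁺ + 3e⁻ → Al, so n(e⁻) = 3 × 0.01875 = 0.05625 mol
Q = 0.05625 × 96485 = 5427 C
I = Q / t = 5427 / 4080 s = 1.33 A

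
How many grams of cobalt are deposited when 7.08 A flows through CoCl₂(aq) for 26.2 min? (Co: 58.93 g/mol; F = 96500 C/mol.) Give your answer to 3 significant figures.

Q = 7.08 A × 1572 s = 11130 C
n(e⁻) = 11130 / 96500 = 0.1153 mol
Co²⁺ + 2e⁻ → Co, so n(Co) = 0.1153 / 2 = 0.05765 mol
m = 0.05765 × 58.93 = 3.40 g

3.40 g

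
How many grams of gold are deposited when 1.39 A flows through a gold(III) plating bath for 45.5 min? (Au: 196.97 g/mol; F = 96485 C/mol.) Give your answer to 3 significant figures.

Q = 1.39 A × 2730 s = 3795 C
n(e⁻) = 3795 / 96485 = 0.03933 mol
Au³⁺ + 3e⁻ → Au, so n(Au) = 0.03933 / 3 = 0.01311 mol
m = 0.01311 × 196.97 = 2.58 g

2.58 g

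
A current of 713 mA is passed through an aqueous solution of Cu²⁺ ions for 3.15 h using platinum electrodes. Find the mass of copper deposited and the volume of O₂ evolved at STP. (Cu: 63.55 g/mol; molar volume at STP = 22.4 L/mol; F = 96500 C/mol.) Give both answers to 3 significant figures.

Q = 0.713 × 11340 = 8085 C; n(e⁻) = 8085 / 96500 = 0.08378 mol
Cathode: Cu²⁺ + 2e⁻ → Cu → n(Cu) = 0.08378/2 = 0.04189 mol → 2.66 g
Anode: 2H₂O → O₂ + 4H⁺ + 4e⁻ → n(O₂) = 0.08378/4 = 0.02095 mol → 0.469 L

2.66 g Cu; 0.469 L O₂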